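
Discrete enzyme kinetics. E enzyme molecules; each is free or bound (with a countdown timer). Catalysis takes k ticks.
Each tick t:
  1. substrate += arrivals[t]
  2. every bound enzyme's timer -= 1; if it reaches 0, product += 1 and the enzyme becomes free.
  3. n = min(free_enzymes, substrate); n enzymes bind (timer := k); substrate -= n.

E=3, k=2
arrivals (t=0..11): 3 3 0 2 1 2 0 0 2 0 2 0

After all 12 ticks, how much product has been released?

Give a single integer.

t=0: arr=3 -> substrate=0 bound=3 product=0
t=1: arr=3 -> substrate=3 bound=3 product=0
t=2: arr=0 -> substrate=0 bound=3 product=3
t=3: arr=2 -> substrate=2 bound=3 product=3
t=4: arr=1 -> substrate=0 bound=3 product=6
t=5: arr=2 -> substrate=2 bound=3 product=6
t=6: arr=0 -> substrate=0 bound=2 product=9
t=7: arr=0 -> substrate=0 bound=2 product=9
t=8: arr=2 -> substrate=0 bound=2 product=11
t=9: arr=0 -> substrate=0 bound=2 product=11
t=10: arr=2 -> substrate=0 bound=2 product=13
t=11: arr=0 -> substrate=0 bound=2 product=13

Answer: 13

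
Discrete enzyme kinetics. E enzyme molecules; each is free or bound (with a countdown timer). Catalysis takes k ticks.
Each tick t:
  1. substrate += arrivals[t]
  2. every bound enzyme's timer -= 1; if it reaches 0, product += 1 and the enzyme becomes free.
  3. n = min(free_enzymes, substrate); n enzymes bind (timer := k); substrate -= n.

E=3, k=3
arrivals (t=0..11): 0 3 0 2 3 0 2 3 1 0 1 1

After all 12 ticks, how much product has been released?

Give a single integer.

Answer: 9

Derivation:
t=0: arr=0 -> substrate=0 bound=0 product=0
t=1: arr=3 -> substrate=0 bound=3 product=0
t=2: arr=0 -> substrate=0 bound=3 product=0
t=3: arr=2 -> substrate=2 bound=3 product=0
t=4: arr=3 -> substrate=2 bound=3 product=3
t=5: arr=0 -> substrate=2 bound=3 product=3
t=6: arr=2 -> substrate=4 bound=3 product=3
t=7: arr=3 -> substrate=4 bound=3 product=6
t=8: arr=1 -> substrate=5 bound=3 product=6
t=9: arr=0 -> substrate=5 bound=3 product=6
t=10: arr=1 -> substrate=3 bound=3 product=9
t=11: arr=1 -> substrate=4 bound=3 product=9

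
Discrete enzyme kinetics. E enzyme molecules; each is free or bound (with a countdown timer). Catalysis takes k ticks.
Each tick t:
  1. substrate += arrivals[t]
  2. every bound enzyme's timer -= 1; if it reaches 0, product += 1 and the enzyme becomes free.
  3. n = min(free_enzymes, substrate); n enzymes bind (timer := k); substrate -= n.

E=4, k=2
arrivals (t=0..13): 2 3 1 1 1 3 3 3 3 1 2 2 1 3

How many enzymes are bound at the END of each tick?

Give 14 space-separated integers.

Answer: 2 4 4 3 2 4 4 4 4 4 4 4 4 4

Derivation:
t=0: arr=2 -> substrate=0 bound=2 product=0
t=1: arr=3 -> substrate=1 bound=4 product=0
t=2: arr=1 -> substrate=0 bound=4 product=2
t=3: arr=1 -> substrate=0 bound=3 product=4
t=4: arr=1 -> substrate=0 bound=2 product=6
t=5: arr=3 -> substrate=0 bound=4 product=7
t=6: arr=3 -> substrate=2 bound=4 product=8
t=7: arr=3 -> substrate=2 bound=4 product=11
t=8: arr=3 -> substrate=4 bound=4 product=12
t=9: arr=1 -> substrate=2 bound=4 product=15
t=10: arr=2 -> substrate=3 bound=4 product=16
t=11: arr=2 -> substrate=2 bound=4 product=19
t=12: arr=1 -> substrate=2 bound=4 product=20
t=13: arr=3 -> substrate=2 bound=4 product=23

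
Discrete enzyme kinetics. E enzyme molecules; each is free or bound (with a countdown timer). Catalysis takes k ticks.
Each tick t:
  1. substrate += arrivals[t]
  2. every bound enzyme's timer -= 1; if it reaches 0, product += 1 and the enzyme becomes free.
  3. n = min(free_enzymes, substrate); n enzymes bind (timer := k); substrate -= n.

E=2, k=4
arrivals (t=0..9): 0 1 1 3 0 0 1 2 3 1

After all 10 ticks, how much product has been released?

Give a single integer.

Answer: 3

Derivation:
t=0: arr=0 -> substrate=0 bound=0 product=0
t=1: arr=1 -> substrate=0 bound=1 product=0
t=2: arr=1 -> substrate=0 bound=2 product=0
t=3: arr=3 -> substrate=3 bound=2 product=0
t=4: arr=0 -> substrate=3 bound=2 product=0
t=5: arr=0 -> substrate=2 bound=2 product=1
t=6: arr=1 -> substrate=2 bound=2 product=2
t=7: arr=2 -> substrate=4 bound=2 product=2
t=8: arr=3 -> substrate=7 bound=2 product=2
t=9: arr=1 -> substrate=7 bound=2 product=3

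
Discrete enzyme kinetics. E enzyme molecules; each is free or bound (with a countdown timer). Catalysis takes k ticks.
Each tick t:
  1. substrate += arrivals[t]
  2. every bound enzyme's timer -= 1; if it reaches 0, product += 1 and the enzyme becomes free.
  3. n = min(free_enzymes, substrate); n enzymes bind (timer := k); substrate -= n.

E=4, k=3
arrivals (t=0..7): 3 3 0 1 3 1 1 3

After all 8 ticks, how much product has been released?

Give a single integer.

t=0: arr=3 -> substrate=0 bound=3 product=0
t=1: arr=3 -> substrate=2 bound=4 product=0
t=2: arr=0 -> substrate=2 bound=4 product=0
t=3: arr=1 -> substrate=0 bound=4 product=3
t=4: arr=3 -> substrate=2 bound=4 product=4
t=5: arr=1 -> substrate=3 bound=4 product=4
t=6: arr=1 -> substrate=1 bound=4 product=7
t=7: arr=3 -> substrate=3 bound=4 product=8

Answer: 8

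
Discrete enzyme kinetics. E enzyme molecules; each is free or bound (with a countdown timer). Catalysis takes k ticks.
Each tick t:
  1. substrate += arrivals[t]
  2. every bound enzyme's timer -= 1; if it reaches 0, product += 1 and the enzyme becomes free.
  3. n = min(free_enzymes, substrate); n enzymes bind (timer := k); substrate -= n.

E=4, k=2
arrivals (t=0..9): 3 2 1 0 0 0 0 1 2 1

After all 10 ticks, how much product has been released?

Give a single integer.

Answer: 7

Derivation:
t=0: arr=3 -> substrate=0 bound=3 product=0
t=1: arr=2 -> substrate=1 bound=4 product=0
t=2: arr=1 -> substrate=0 bound=3 product=3
t=3: arr=0 -> substrate=0 bound=2 product=4
t=4: arr=0 -> substrate=0 bound=0 product=6
t=5: arr=0 -> substrate=0 bound=0 product=6
t=6: arr=0 -> substrate=0 bound=0 product=6
t=7: arr=1 -> substrate=0 bound=1 product=6
t=8: arr=2 -> substrate=0 bound=3 product=6
t=9: arr=1 -> substrate=0 bound=3 product=7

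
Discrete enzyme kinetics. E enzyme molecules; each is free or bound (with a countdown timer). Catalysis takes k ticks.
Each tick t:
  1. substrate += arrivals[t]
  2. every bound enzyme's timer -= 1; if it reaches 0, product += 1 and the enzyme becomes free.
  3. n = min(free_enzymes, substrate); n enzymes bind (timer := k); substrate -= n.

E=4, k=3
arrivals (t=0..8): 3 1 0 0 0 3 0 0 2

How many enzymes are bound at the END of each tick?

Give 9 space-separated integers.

Answer: 3 4 4 1 0 3 3 3 2

Derivation:
t=0: arr=3 -> substrate=0 bound=3 product=0
t=1: arr=1 -> substrate=0 bound=4 product=0
t=2: arr=0 -> substrate=0 bound=4 product=0
t=3: arr=0 -> substrate=0 bound=1 product=3
t=4: arr=0 -> substrate=0 bound=0 product=4
t=5: arr=3 -> substrate=0 bound=3 product=4
t=6: arr=0 -> substrate=0 bound=3 product=4
t=7: arr=0 -> substrate=0 bound=3 product=4
t=8: arr=2 -> substrate=0 bound=2 product=7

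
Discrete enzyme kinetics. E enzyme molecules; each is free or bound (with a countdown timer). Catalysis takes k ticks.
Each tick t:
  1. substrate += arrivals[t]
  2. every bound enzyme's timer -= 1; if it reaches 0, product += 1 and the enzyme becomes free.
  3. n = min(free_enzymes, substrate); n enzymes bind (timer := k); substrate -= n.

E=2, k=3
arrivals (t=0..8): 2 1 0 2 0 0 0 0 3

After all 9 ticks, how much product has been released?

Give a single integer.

Answer: 4

Derivation:
t=0: arr=2 -> substrate=0 bound=2 product=0
t=1: arr=1 -> substrate=1 bound=2 product=0
t=2: arr=0 -> substrate=1 bound=2 product=0
t=3: arr=2 -> substrate=1 bound=2 product=2
t=4: arr=0 -> substrate=1 bound=2 product=2
t=5: arr=0 -> substrate=1 bound=2 product=2
t=6: arr=0 -> substrate=0 bound=1 product=4
t=7: arr=0 -> substrate=0 bound=1 product=4
t=8: arr=3 -> substrate=2 bound=2 product=4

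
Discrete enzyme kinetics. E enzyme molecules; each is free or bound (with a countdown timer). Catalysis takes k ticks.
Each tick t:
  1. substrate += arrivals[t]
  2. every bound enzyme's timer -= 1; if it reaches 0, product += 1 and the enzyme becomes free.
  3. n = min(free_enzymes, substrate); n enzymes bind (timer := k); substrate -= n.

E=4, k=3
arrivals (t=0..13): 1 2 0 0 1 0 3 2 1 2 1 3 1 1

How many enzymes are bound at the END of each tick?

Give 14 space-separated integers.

t=0: arr=1 -> substrate=0 bound=1 product=0
t=1: arr=2 -> substrate=0 bound=3 product=0
t=2: arr=0 -> substrate=0 bound=3 product=0
t=3: arr=0 -> substrate=0 bound=2 product=1
t=4: arr=1 -> substrate=0 bound=1 product=3
t=5: arr=0 -> substrate=0 bound=1 product=3
t=6: arr=3 -> substrate=0 bound=4 product=3
t=7: arr=2 -> substrate=1 bound=4 product=4
t=8: arr=1 -> substrate=2 bound=4 product=4
t=9: arr=2 -> substrate=1 bound=4 product=7
t=10: arr=1 -> substrate=1 bound=4 product=8
t=11: arr=3 -> substrate=4 bound=4 product=8
t=12: arr=1 -> substrate=2 bound=4 product=11
t=13: arr=1 -> substrate=2 bound=4 product=12

Answer: 1 3 3 2 1 1 4 4 4 4 4 4 4 4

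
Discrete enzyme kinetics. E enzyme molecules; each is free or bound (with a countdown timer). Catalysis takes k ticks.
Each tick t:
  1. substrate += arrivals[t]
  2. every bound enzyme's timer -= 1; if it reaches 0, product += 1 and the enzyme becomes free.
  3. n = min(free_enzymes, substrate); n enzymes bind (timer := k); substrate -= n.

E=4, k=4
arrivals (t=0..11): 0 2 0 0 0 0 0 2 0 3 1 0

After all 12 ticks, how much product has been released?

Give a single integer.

t=0: arr=0 -> substrate=0 bound=0 product=0
t=1: arr=2 -> substrate=0 bound=2 product=0
t=2: arr=0 -> substrate=0 bound=2 product=0
t=3: arr=0 -> substrate=0 bound=2 product=0
t=4: arr=0 -> substrate=0 bound=2 product=0
t=5: arr=0 -> substrate=0 bound=0 product=2
t=6: arr=0 -> substrate=0 bound=0 product=2
t=7: arr=2 -> substrate=0 bound=2 product=2
t=8: arr=0 -> substrate=0 bound=2 product=2
t=9: arr=3 -> substrate=1 bound=4 product=2
t=10: arr=1 -> substrate=2 bound=4 product=2
t=11: arr=0 -> substrate=0 bound=4 product=4

Answer: 4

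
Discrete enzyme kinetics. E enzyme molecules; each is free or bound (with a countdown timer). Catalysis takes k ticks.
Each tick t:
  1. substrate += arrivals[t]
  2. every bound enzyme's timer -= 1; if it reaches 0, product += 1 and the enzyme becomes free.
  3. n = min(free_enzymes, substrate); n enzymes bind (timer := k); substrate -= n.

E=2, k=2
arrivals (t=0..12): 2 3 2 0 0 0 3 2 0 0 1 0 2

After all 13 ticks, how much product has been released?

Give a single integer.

Answer: 12

Derivation:
t=0: arr=2 -> substrate=0 bound=2 product=0
t=1: arr=3 -> substrate=3 bound=2 product=0
t=2: arr=2 -> substrate=3 bound=2 product=2
t=3: arr=0 -> substrate=3 bound=2 product=2
t=4: arr=0 -> substrate=1 bound=2 product=4
t=5: arr=0 -> substrate=1 bound=2 product=4
t=6: arr=3 -> substrate=2 bound=2 product=6
t=7: arr=2 -> substrate=4 bound=2 product=6
t=8: arr=0 -> substrate=2 bound=2 product=8
t=9: arr=0 -> substrate=2 bound=2 product=8
t=10: arr=1 -> substrate=1 bound=2 product=10
t=11: arr=0 -> substrate=1 bound=2 product=10
t=12: arr=2 -> substrate=1 bound=2 product=12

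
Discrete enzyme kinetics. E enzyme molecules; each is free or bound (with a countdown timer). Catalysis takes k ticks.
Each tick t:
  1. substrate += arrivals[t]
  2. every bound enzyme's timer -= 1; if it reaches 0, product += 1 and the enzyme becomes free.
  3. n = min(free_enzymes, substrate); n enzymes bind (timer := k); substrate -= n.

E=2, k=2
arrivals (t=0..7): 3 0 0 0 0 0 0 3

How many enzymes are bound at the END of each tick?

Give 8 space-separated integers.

t=0: arr=3 -> substrate=1 bound=2 product=0
t=1: arr=0 -> substrate=1 bound=2 product=0
t=2: arr=0 -> substrate=0 bound=1 product=2
t=3: arr=0 -> substrate=0 bound=1 product=2
t=4: arr=0 -> substrate=0 bound=0 product=3
t=5: arr=0 -> substrate=0 bound=0 product=3
t=6: arr=0 -> substrate=0 bound=0 product=3
t=7: arr=3 -> substrate=1 bound=2 product=3

Answer: 2 2 1 1 0 0 0 2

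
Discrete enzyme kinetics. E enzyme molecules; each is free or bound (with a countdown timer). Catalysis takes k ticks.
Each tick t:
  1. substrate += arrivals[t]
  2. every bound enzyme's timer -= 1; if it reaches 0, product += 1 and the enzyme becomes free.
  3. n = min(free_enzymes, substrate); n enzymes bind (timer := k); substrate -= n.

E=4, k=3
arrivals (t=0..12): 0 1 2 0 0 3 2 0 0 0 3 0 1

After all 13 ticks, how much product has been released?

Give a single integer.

Answer: 8

Derivation:
t=0: arr=0 -> substrate=0 bound=0 product=0
t=1: arr=1 -> substrate=0 bound=1 product=0
t=2: arr=2 -> substrate=0 bound=3 product=0
t=3: arr=0 -> substrate=0 bound=3 product=0
t=4: arr=0 -> substrate=0 bound=2 product=1
t=5: arr=3 -> substrate=0 bound=3 product=3
t=6: arr=2 -> substrate=1 bound=4 product=3
t=7: arr=0 -> substrate=1 bound=4 product=3
t=8: arr=0 -> substrate=0 bound=2 product=6
t=9: arr=0 -> substrate=0 bound=1 product=7
t=10: arr=3 -> substrate=0 bound=4 product=7
t=11: arr=0 -> substrate=0 bound=3 product=8
t=12: arr=1 -> substrate=0 bound=4 product=8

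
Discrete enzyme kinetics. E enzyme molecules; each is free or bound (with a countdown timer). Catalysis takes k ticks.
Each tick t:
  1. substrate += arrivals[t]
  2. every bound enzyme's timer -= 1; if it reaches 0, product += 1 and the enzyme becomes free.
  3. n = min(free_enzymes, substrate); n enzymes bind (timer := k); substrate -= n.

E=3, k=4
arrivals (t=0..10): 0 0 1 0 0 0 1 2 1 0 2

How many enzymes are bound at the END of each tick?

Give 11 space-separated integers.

t=0: arr=0 -> substrate=0 bound=0 product=0
t=1: arr=0 -> substrate=0 bound=0 product=0
t=2: arr=1 -> substrate=0 bound=1 product=0
t=3: arr=0 -> substrate=0 bound=1 product=0
t=4: arr=0 -> substrate=0 bound=1 product=0
t=5: arr=0 -> substrate=0 bound=1 product=0
t=6: arr=1 -> substrate=0 bound=1 product=1
t=7: arr=2 -> substrate=0 bound=3 product=1
t=8: arr=1 -> substrate=1 bound=3 product=1
t=9: arr=0 -> substrate=1 bound=3 product=1
t=10: arr=2 -> substrate=2 bound=3 product=2

Answer: 0 0 1 1 1 1 1 3 3 3 3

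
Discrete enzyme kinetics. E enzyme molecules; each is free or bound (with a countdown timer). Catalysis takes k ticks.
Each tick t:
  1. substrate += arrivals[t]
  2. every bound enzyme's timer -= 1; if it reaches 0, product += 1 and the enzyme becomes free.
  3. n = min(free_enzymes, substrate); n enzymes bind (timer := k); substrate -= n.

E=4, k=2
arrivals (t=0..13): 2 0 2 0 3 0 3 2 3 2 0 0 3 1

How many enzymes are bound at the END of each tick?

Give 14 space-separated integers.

Answer: 2 2 2 2 3 3 3 4 4 4 3 2 3 4

Derivation:
t=0: arr=2 -> substrate=0 bound=2 product=0
t=1: arr=0 -> substrate=0 bound=2 product=0
t=2: arr=2 -> substrate=0 bound=2 product=2
t=3: arr=0 -> substrate=0 bound=2 product=2
t=4: arr=3 -> substrate=0 bound=3 product=4
t=5: arr=0 -> substrate=0 bound=3 product=4
t=6: arr=3 -> substrate=0 bound=3 product=7
t=7: arr=2 -> substrate=1 bound=4 product=7
t=8: arr=3 -> substrate=1 bound=4 product=10
t=9: arr=2 -> substrate=2 bound=4 product=11
t=10: arr=0 -> substrate=0 bound=3 product=14
t=11: arr=0 -> substrate=0 bound=2 product=15
t=12: arr=3 -> substrate=0 bound=3 product=17
t=13: arr=1 -> substrate=0 bound=4 product=17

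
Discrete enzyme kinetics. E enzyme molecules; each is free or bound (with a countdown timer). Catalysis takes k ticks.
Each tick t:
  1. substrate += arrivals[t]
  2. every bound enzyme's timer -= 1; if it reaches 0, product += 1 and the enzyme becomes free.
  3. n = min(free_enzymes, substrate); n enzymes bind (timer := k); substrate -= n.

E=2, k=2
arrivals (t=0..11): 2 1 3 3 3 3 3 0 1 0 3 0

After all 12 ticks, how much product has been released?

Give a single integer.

Answer: 10

Derivation:
t=0: arr=2 -> substrate=0 bound=2 product=0
t=1: arr=1 -> substrate=1 bound=2 product=0
t=2: arr=3 -> substrate=2 bound=2 product=2
t=3: arr=3 -> substrate=5 bound=2 product=2
t=4: arr=3 -> substrate=6 bound=2 product=4
t=5: arr=3 -> substrate=9 bound=2 product=4
t=6: arr=3 -> substrate=10 bound=2 product=6
t=7: arr=0 -> substrate=10 bound=2 product=6
t=8: arr=1 -> substrate=9 bound=2 product=8
t=9: arr=0 -> substrate=9 bound=2 product=8
t=10: arr=3 -> substrate=10 bound=2 product=10
t=11: arr=0 -> substrate=10 bound=2 product=10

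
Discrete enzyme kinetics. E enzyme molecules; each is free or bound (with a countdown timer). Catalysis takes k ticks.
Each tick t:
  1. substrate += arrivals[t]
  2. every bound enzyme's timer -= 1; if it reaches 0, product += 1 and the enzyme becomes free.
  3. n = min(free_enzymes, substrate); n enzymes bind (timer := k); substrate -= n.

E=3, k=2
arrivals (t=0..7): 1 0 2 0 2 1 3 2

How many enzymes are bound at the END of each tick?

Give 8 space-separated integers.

t=0: arr=1 -> substrate=0 bound=1 product=0
t=1: arr=0 -> substrate=0 bound=1 product=0
t=2: arr=2 -> substrate=0 bound=2 product=1
t=3: arr=0 -> substrate=0 bound=2 product=1
t=4: arr=2 -> substrate=0 bound=2 product=3
t=5: arr=1 -> substrate=0 bound=3 product=3
t=6: arr=3 -> substrate=1 bound=3 product=5
t=7: arr=2 -> substrate=2 bound=3 product=6

Answer: 1 1 2 2 2 3 3 3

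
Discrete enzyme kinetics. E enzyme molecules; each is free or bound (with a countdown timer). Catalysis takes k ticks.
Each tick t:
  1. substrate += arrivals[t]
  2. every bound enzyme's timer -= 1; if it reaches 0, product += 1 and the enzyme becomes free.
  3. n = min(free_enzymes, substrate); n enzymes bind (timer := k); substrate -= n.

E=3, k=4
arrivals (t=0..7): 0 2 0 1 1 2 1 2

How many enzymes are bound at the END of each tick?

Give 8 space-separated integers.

Answer: 0 2 2 3 3 3 3 3

Derivation:
t=0: arr=0 -> substrate=0 bound=0 product=0
t=1: arr=2 -> substrate=0 bound=2 product=0
t=2: arr=0 -> substrate=0 bound=2 product=0
t=3: arr=1 -> substrate=0 bound=3 product=0
t=4: arr=1 -> substrate=1 bound=3 product=0
t=5: arr=2 -> substrate=1 bound=3 product=2
t=6: arr=1 -> substrate=2 bound=3 product=2
t=7: arr=2 -> substrate=3 bound=3 product=3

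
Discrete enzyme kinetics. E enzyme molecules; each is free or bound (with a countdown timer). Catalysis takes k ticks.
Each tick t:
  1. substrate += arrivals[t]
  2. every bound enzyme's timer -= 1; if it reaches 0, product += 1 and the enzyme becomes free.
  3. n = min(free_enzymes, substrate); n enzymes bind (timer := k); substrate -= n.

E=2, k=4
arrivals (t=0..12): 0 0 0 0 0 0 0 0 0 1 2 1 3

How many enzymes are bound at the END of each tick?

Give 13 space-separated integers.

Answer: 0 0 0 0 0 0 0 0 0 1 2 2 2

Derivation:
t=0: arr=0 -> substrate=0 bound=0 product=0
t=1: arr=0 -> substrate=0 bound=0 product=0
t=2: arr=0 -> substrate=0 bound=0 product=0
t=3: arr=0 -> substrate=0 bound=0 product=0
t=4: arr=0 -> substrate=0 bound=0 product=0
t=5: arr=0 -> substrate=0 bound=0 product=0
t=6: arr=0 -> substrate=0 bound=0 product=0
t=7: arr=0 -> substrate=0 bound=0 product=0
t=8: arr=0 -> substrate=0 bound=0 product=0
t=9: arr=1 -> substrate=0 bound=1 product=0
t=10: arr=2 -> substrate=1 bound=2 product=0
t=11: arr=1 -> substrate=2 bound=2 product=0
t=12: arr=3 -> substrate=5 bound=2 product=0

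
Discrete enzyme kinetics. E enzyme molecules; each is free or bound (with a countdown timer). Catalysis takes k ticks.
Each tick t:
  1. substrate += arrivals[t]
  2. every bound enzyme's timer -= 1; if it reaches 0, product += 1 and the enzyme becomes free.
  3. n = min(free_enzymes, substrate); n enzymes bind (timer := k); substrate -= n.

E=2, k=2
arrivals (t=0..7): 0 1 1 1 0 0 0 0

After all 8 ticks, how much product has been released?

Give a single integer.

Answer: 3

Derivation:
t=0: arr=0 -> substrate=0 bound=0 product=0
t=1: arr=1 -> substrate=0 bound=1 product=0
t=2: arr=1 -> substrate=0 bound=2 product=0
t=3: arr=1 -> substrate=0 bound=2 product=1
t=4: arr=0 -> substrate=0 bound=1 product=2
t=5: arr=0 -> substrate=0 bound=0 product=3
t=6: arr=0 -> substrate=0 bound=0 product=3
t=7: arr=0 -> substrate=0 bound=0 product=3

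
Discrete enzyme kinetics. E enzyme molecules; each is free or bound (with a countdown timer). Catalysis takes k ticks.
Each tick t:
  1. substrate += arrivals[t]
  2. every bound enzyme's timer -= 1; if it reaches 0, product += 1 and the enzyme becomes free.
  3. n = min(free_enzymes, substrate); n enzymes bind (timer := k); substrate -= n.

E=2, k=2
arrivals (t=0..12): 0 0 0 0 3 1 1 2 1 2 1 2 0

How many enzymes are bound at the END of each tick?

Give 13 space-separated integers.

Answer: 0 0 0 0 2 2 2 2 2 2 2 2 2

Derivation:
t=0: arr=0 -> substrate=0 bound=0 product=0
t=1: arr=0 -> substrate=0 bound=0 product=0
t=2: arr=0 -> substrate=0 bound=0 product=0
t=3: arr=0 -> substrate=0 bound=0 product=0
t=4: arr=3 -> substrate=1 bound=2 product=0
t=5: arr=1 -> substrate=2 bound=2 product=0
t=6: arr=1 -> substrate=1 bound=2 product=2
t=7: arr=2 -> substrate=3 bound=2 product=2
t=8: arr=1 -> substrate=2 bound=2 product=4
t=9: arr=2 -> substrate=4 bound=2 product=4
t=10: arr=1 -> substrate=3 bound=2 product=6
t=11: arr=2 -> substrate=5 bound=2 product=6
t=12: arr=0 -> substrate=3 bound=2 product=8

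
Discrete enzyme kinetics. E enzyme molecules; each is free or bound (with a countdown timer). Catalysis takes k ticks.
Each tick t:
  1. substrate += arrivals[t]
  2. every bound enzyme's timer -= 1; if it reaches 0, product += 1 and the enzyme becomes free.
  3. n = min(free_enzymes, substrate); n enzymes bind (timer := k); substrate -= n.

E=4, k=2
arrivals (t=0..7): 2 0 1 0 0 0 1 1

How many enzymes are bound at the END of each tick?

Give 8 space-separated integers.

Answer: 2 2 1 1 0 0 1 2

Derivation:
t=0: arr=2 -> substrate=0 bound=2 product=0
t=1: arr=0 -> substrate=0 bound=2 product=0
t=2: arr=1 -> substrate=0 bound=1 product=2
t=3: arr=0 -> substrate=0 bound=1 product=2
t=4: arr=0 -> substrate=0 bound=0 product=3
t=5: arr=0 -> substrate=0 bound=0 product=3
t=6: arr=1 -> substrate=0 bound=1 product=3
t=7: arr=1 -> substrate=0 bound=2 product=3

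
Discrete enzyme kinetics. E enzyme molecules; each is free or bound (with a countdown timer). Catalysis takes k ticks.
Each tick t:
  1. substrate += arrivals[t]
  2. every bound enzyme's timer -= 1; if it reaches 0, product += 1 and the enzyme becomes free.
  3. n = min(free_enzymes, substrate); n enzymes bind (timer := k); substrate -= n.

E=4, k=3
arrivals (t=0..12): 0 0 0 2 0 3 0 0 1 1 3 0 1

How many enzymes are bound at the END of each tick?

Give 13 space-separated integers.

t=0: arr=0 -> substrate=0 bound=0 product=0
t=1: arr=0 -> substrate=0 bound=0 product=0
t=2: arr=0 -> substrate=0 bound=0 product=0
t=3: arr=2 -> substrate=0 bound=2 product=0
t=4: arr=0 -> substrate=0 bound=2 product=0
t=5: arr=3 -> substrate=1 bound=4 product=0
t=6: arr=0 -> substrate=0 bound=3 product=2
t=7: arr=0 -> substrate=0 bound=3 product=2
t=8: arr=1 -> substrate=0 bound=2 product=4
t=9: arr=1 -> substrate=0 bound=2 product=5
t=10: arr=3 -> substrate=1 bound=4 product=5
t=11: arr=0 -> substrate=0 bound=4 product=6
t=12: arr=1 -> substrate=0 bound=4 product=7

Answer: 0 0 0 2 2 4 3 3 2 2 4 4 4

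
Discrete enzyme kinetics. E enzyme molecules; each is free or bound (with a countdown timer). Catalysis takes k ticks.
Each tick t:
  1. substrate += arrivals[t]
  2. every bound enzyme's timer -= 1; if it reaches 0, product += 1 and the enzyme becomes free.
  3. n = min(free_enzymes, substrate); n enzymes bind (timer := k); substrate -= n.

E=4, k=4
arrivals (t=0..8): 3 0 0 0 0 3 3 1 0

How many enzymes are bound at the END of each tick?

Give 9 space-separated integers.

Answer: 3 3 3 3 0 3 4 4 4

Derivation:
t=0: arr=3 -> substrate=0 bound=3 product=0
t=1: arr=0 -> substrate=0 bound=3 product=0
t=2: arr=0 -> substrate=0 bound=3 product=0
t=3: arr=0 -> substrate=0 bound=3 product=0
t=4: arr=0 -> substrate=0 bound=0 product=3
t=5: arr=3 -> substrate=0 bound=3 product=3
t=6: arr=3 -> substrate=2 bound=4 product=3
t=7: arr=1 -> substrate=3 bound=4 product=3
t=8: arr=0 -> substrate=3 bound=4 product=3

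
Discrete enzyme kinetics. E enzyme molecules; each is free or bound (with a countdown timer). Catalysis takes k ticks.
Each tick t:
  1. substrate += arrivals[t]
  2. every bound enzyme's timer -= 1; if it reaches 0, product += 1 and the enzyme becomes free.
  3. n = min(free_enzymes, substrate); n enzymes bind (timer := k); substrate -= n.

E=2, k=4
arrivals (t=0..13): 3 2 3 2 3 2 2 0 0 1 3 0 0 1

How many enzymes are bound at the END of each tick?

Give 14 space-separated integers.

t=0: arr=3 -> substrate=1 bound=2 product=0
t=1: arr=2 -> substrate=3 bound=2 product=0
t=2: arr=3 -> substrate=6 bound=2 product=0
t=3: arr=2 -> substrate=8 bound=2 product=0
t=4: arr=3 -> substrate=9 bound=2 product=2
t=5: arr=2 -> substrate=11 bound=2 product=2
t=6: arr=2 -> substrate=13 bound=2 product=2
t=7: arr=0 -> substrate=13 bound=2 product=2
t=8: arr=0 -> substrate=11 bound=2 product=4
t=9: arr=1 -> substrate=12 bound=2 product=4
t=10: arr=3 -> substrate=15 bound=2 product=4
t=11: arr=0 -> substrate=15 bound=2 product=4
t=12: arr=0 -> substrate=13 bound=2 product=6
t=13: arr=1 -> substrate=14 bound=2 product=6

Answer: 2 2 2 2 2 2 2 2 2 2 2 2 2 2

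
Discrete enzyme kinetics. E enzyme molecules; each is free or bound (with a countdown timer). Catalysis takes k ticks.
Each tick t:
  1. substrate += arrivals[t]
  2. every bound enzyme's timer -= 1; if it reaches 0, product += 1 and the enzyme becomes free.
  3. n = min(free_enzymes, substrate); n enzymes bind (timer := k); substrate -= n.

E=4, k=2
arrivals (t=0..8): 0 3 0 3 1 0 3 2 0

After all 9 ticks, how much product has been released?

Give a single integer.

Answer: 10

Derivation:
t=0: arr=0 -> substrate=0 bound=0 product=0
t=1: arr=3 -> substrate=0 bound=3 product=0
t=2: arr=0 -> substrate=0 bound=3 product=0
t=3: arr=3 -> substrate=0 bound=3 product=3
t=4: arr=1 -> substrate=0 bound=4 product=3
t=5: arr=0 -> substrate=0 bound=1 product=6
t=6: arr=3 -> substrate=0 bound=3 product=7
t=7: arr=2 -> substrate=1 bound=4 product=7
t=8: arr=0 -> substrate=0 bound=2 product=10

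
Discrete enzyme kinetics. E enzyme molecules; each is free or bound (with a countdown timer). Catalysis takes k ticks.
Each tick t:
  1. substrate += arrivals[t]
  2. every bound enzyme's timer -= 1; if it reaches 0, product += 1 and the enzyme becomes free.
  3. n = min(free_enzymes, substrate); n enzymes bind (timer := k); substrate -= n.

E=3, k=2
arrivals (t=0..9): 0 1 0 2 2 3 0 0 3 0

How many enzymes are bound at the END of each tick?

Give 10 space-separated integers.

Answer: 0 1 1 2 3 3 3 2 3 3

Derivation:
t=0: arr=0 -> substrate=0 bound=0 product=0
t=1: arr=1 -> substrate=0 bound=1 product=0
t=2: arr=0 -> substrate=0 bound=1 product=0
t=3: arr=2 -> substrate=0 bound=2 product=1
t=4: arr=2 -> substrate=1 bound=3 product=1
t=5: arr=3 -> substrate=2 bound=3 product=3
t=6: arr=0 -> substrate=1 bound=3 product=4
t=7: arr=0 -> substrate=0 bound=2 product=6
t=8: arr=3 -> substrate=1 bound=3 product=7
t=9: arr=0 -> substrate=0 bound=3 product=8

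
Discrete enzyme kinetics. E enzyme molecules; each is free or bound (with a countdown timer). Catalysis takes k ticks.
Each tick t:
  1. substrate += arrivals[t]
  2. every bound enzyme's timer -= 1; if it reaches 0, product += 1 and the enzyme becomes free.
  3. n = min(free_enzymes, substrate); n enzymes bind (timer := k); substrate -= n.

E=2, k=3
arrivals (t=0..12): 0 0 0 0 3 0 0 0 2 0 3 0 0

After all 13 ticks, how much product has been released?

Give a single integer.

t=0: arr=0 -> substrate=0 bound=0 product=0
t=1: arr=0 -> substrate=0 bound=0 product=0
t=2: arr=0 -> substrate=0 bound=0 product=0
t=3: arr=0 -> substrate=0 bound=0 product=0
t=4: arr=3 -> substrate=1 bound=2 product=0
t=5: arr=0 -> substrate=1 bound=2 product=0
t=6: arr=0 -> substrate=1 bound=2 product=0
t=7: arr=0 -> substrate=0 bound=1 product=2
t=8: arr=2 -> substrate=1 bound=2 product=2
t=9: arr=0 -> substrate=1 bound=2 product=2
t=10: arr=3 -> substrate=3 bound=2 product=3
t=11: arr=0 -> substrate=2 bound=2 product=4
t=12: arr=0 -> substrate=2 bound=2 product=4

Answer: 4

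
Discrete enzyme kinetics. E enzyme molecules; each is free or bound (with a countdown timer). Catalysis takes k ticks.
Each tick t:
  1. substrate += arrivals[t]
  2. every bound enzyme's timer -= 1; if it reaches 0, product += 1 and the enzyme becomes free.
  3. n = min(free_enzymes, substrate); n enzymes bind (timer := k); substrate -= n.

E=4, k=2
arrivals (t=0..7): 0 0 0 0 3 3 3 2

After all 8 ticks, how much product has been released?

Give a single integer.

Answer: 4

Derivation:
t=0: arr=0 -> substrate=0 bound=0 product=0
t=1: arr=0 -> substrate=0 bound=0 product=0
t=2: arr=0 -> substrate=0 bound=0 product=0
t=3: arr=0 -> substrate=0 bound=0 product=0
t=4: arr=3 -> substrate=0 bound=3 product=0
t=5: arr=3 -> substrate=2 bound=4 product=0
t=6: arr=3 -> substrate=2 bound=4 product=3
t=7: arr=2 -> substrate=3 bound=4 product=4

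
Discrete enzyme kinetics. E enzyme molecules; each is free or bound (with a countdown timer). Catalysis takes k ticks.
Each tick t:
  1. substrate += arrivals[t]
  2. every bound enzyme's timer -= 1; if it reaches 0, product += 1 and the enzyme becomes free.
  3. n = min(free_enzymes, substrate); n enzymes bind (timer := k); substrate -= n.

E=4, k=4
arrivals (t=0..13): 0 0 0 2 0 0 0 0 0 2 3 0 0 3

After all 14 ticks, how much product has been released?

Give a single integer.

t=0: arr=0 -> substrate=0 bound=0 product=0
t=1: arr=0 -> substrate=0 bound=0 product=0
t=2: arr=0 -> substrate=0 bound=0 product=0
t=3: arr=2 -> substrate=0 bound=2 product=0
t=4: arr=0 -> substrate=0 bound=2 product=0
t=5: arr=0 -> substrate=0 bound=2 product=0
t=6: arr=0 -> substrate=0 bound=2 product=0
t=7: arr=0 -> substrate=0 bound=0 product=2
t=8: arr=0 -> substrate=0 bound=0 product=2
t=9: arr=2 -> substrate=0 bound=2 product=2
t=10: arr=3 -> substrate=1 bound=4 product=2
t=11: arr=0 -> substrate=1 bound=4 product=2
t=12: arr=0 -> substrate=1 bound=4 product=2
t=13: arr=3 -> substrate=2 bound=4 product=4

Answer: 4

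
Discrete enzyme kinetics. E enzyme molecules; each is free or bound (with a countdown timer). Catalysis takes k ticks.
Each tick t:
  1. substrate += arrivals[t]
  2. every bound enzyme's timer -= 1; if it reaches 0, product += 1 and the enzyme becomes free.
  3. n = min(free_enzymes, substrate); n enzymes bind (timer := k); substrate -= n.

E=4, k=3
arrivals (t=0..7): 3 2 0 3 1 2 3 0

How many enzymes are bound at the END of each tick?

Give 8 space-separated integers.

t=0: arr=3 -> substrate=0 bound=3 product=0
t=1: arr=2 -> substrate=1 bound=4 product=0
t=2: arr=0 -> substrate=1 bound=4 product=0
t=3: arr=3 -> substrate=1 bound=4 product=3
t=4: arr=1 -> substrate=1 bound=4 product=4
t=5: arr=2 -> substrate=3 bound=4 product=4
t=6: arr=3 -> substrate=3 bound=4 product=7
t=7: arr=0 -> substrate=2 bound=4 product=8

Answer: 3 4 4 4 4 4 4 4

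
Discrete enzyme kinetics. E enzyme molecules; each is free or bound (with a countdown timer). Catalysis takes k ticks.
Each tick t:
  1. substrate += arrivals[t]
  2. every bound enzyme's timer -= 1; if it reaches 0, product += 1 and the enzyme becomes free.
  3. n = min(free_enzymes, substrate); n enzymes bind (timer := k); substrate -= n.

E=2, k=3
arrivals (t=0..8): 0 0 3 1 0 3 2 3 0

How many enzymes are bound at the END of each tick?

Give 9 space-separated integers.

Answer: 0 0 2 2 2 2 2 2 2

Derivation:
t=0: arr=0 -> substrate=0 bound=0 product=0
t=1: arr=0 -> substrate=0 bound=0 product=0
t=2: arr=3 -> substrate=1 bound=2 product=0
t=3: arr=1 -> substrate=2 bound=2 product=0
t=4: arr=0 -> substrate=2 bound=2 product=0
t=5: arr=3 -> substrate=3 bound=2 product=2
t=6: arr=2 -> substrate=5 bound=2 product=2
t=7: arr=3 -> substrate=8 bound=2 product=2
t=8: arr=0 -> substrate=6 bound=2 product=4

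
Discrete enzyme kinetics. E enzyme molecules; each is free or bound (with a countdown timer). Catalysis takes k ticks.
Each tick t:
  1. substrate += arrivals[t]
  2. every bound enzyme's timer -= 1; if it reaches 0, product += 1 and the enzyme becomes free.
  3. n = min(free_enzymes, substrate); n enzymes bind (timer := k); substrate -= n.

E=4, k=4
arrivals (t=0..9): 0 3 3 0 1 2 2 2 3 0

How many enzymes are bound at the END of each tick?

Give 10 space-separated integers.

Answer: 0 3 4 4 4 4 4 4 4 4

Derivation:
t=0: arr=0 -> substrate=0 bound=0 product=0
t=1: arr=3 -> substrate=0 bound=3 product=0
t=2: arr=3 -> substrate=2 bound=4 product=0
t=3: arr=0 -> substrate=2 bound=4 product=0
t=4: arr=1 -> substrate=3 bound=4 product=0
t=5: arr=2 -> substrate=2 bound=4 product=3
t=6: arr=2 -> substrate=3 bound=4 product=4
t=7: arr=2 -> substrate=5 bound=4 product=4
t=8: arr=3 -> substrate=8 bound=4 product=4
t=9: arr=0 -> substrate=5 bound=4 product=7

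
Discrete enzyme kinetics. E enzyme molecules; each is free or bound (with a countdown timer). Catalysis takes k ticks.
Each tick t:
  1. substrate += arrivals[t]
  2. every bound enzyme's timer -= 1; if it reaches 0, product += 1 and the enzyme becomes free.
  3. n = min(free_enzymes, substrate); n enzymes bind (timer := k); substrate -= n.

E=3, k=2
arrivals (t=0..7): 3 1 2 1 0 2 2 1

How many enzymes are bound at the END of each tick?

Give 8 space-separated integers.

t=0: arr=3 -> substrate=0 bound=3 product=0
t=1: arr=1 -> substrate=1 bound=3 product=0
t=2: arr=2 -> substrate=0 bound=3 product=3
t=3: arr=1 -> substrate=1 bound=3 product=3
t=4: arr=0 -> substrate=0 bound=1 product=6
t=5: arr=2 -> substrate=0 bound=3 product=6
t=6: arr=2 -> substrate=1 bound=3 product=7
t=7: arr=1 -> substrate=0 bound=3 product=9

Answer: 3 3 3 3 1 3 3 3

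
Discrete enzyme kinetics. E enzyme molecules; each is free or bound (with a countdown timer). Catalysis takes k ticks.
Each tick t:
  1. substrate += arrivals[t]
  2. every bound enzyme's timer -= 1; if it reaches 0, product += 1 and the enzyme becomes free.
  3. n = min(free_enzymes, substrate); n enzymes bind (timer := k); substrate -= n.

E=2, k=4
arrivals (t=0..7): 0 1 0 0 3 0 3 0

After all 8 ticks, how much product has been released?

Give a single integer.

Answer: 1

Derivation:
t=0: arr=0 -> substrate=0 bound=0 product=0
t=1: arr=1 -> substrate=0 bound=1 product=0
t=2: arr=0 -> substrate=0 bound=1 product=0
t=3: arr=0 -> substrate=0 bound=1 product=0
t=4: arr=3 -> substrate=2 bound=2 product=0
t=5: arr=0 -> substrate=1 bound=2 product=1
t=6: arr=3 -> substrate=4 bound=2 product=1
t=7: arr=0 -> substrate=4 bound=2 product=1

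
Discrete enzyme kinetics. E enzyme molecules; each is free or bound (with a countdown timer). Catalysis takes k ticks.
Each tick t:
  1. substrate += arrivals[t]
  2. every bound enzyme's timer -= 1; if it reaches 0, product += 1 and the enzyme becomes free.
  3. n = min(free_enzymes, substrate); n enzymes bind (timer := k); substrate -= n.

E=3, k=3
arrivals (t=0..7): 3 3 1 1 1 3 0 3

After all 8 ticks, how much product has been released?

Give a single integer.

t=0: arr=3 -> substrate=0 bound=3 product=0
t=1: arr=3 -> substrate=3 bound=3 product=0
t=2: arr=1 -> substrate=4 bound=3 product=0
t=3: arr=1 -> substrate=2 bound=3 product=3
t=4: arr=1 -> substrate=3 bound=3 product=3
t=5: arr=3 -> substrate=6 bound=3 product=3
t=6: arr=0 -> substrate=3 bound=3 product=6
t=7: arr=3 -> substrate=6 bound=3 product=6

Answer: 6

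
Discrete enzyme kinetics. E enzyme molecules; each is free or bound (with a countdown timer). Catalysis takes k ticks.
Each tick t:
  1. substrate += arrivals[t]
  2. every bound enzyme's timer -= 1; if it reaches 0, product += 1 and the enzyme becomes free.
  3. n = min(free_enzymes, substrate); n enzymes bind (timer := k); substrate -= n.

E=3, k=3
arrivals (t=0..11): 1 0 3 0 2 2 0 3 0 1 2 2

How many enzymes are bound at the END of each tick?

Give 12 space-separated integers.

Answer: 1 1 3 3 3 3 3 3 3 3 3 3

Derivation:
t=0: arr=1 -> substrate=0 bound=1 product=0
t=1: arr=0 -> substrate=0 bound=1 product=0
t=2: arr=3 -> substrate=1 bound=3 product=0
t=3: arr=0 -> substrate=0 bound=3 product=1
t=4: arr=2 -> substrate=2 bound=3 product=1
t=5: arr=2 -> substrate=2 bound=3 product=3
t=6: arr=0 -> substrate=1 bound=3 product=4
t=7: arr=3 -> substrate=4 bound=3 product=4
t=8: arr=0 -> substrate=2 bound=3 product=6
t=9: arr=1 -> substrate=2 bound=3 product=7
t=10: arr=2 -> substrate=4 bound=3 product=7
t=11: arr=2 -> substrate=4 bound=3 product=9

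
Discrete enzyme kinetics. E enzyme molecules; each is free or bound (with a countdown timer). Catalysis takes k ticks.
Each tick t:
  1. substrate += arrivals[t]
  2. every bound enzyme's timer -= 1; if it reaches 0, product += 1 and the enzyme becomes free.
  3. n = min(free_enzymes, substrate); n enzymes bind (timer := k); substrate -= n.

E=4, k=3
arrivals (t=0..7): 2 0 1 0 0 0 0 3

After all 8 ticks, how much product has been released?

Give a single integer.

t=0: arr=2 -> substrate=0 bound=2 product=0
t=1: arr=0 -> substrate=0 bound=2 product=0
t=2: arr=1 -> substrate=0 bound=3 product=0
t=3: arr=0 -> substrate=0 bound=1 product=2
t=4: arr=0 -> substrate=0 bound=1 product=2
t=5: arr=0 -> substrate=0 bound=0 product=3
t=6: arr=0 -> substrate=0 bound=0 product=3
t=7: arr=3 -> substrate=0 bound=3 product=3

Answer: 3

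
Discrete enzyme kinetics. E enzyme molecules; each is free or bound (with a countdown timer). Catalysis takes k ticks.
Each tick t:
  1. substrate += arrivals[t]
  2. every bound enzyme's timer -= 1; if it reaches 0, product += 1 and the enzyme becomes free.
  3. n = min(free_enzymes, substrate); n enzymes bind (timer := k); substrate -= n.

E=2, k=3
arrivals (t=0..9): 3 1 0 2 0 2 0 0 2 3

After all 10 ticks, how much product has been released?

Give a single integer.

t=0: arr=3 -> substrate=1 bound=2 product=0
t=1: arr=1 -> substrate=2 bound=2 product=0
t=2: arr=0 -> substrate=2 bound=2 product=0
t=3: arr=2 -> substrate=2 bound=2 product=2
t=4: arr=0 -> substrate=2 bound=2 product=2
t=5: arr=2 -> substrate=4 bound=2 product=2
t=6: arr=0 -> substrate=2 bound=2 product=4
t=7: arr=0 -> substrate=2 bound=2 product=4
t=8: arr=2 -> substrate=4 bound=2 product=4
t=9: arr=3 -> substrate=5 bound=2 product=6

Answer: 6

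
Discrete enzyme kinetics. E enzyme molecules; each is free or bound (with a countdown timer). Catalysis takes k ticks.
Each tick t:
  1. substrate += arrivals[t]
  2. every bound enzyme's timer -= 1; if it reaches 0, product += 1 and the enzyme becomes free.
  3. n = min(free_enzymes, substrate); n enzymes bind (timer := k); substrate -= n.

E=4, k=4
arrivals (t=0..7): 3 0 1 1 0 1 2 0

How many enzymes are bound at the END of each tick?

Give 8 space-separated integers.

t=0: arr=3 -> substrate=0 bound=3 product=0
t=1: arr=0 -> substrate=0 bound=3 product=0
t=2: arr=1 -> substrate=0 bound=4 product=0
t=3: arr=1 -> substrate=1 bound=4 product=0
t=4: arr=0 -> substrate=0 bound=2 product=3
t=5: arr=1 -> substrate=0 bound=3 product=3
t=6: arr=2 -> substrate=0 bound=4 product=4
t=7: arr=0 -> substrate=0 bound=4 product=4

Answer: 3 3 4 4 2 3 4 4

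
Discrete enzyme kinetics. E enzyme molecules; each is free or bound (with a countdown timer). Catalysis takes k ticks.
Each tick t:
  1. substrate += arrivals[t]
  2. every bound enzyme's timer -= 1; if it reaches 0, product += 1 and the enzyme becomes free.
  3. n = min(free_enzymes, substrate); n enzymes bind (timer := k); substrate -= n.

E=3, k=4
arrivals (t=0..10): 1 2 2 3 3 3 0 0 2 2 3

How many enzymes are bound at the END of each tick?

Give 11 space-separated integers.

t=0: arr=1 -> substrate=0 bound=1 product=0
t=1: arr=2 -> substrate=0 bound=3 product=0
t=2: arr=2 -> substrate=2 bound=3 product=0
t=3: arr=3 -> substrate=5 bound=3 product=0
t=4: arr=3 -> substrate=7 bound=3 product=1
t=5: arr=3 -> substrate=8 bound=3 product=3
t=6: arr=0 -> substrate=8 bound=3 product=3
t=7: arr=0 -> substrate=8 bound=3 product=3
t=8: arr=2 -> substrate=9 bound=3 product=4
t=9: arr=2 -> substrate=9 bound=3 product=6
t=10: arr=3 -> substrate=12 bound=3 product=6

Answer: 1 3 3 3 3 3 3 3 3 3 3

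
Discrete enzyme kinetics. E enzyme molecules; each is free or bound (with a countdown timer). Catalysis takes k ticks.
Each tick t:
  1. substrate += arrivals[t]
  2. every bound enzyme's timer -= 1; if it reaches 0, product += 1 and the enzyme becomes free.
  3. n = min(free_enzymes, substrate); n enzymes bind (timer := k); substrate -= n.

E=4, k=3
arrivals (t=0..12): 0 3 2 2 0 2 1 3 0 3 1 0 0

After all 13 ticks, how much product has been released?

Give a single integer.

Answer: 12

Derivation:
t=0: arr=0 -> substrate=0 bound=0 product=0
t=1: arr=3 -> substrate=0 bound=3 product=0
t=2: arr=2 -> substrate=1 bound=4 product=0
t=3: arr=2 -> substrate=3 bound=4 product=0
t=4: arr=0 -> substrate=0 bound=4 product=3
t=5: arr=2 -> substrate=1 bound=4 product=4
t=6: arr=1 -> substrate=2 bound=4 product=4
t=7: arr=3 -> substrate=2 bound=4 product=7
t=8: arr=0 -> substrate=1 bound=4 product=8
t=9: arr=3 -> substrate=4 bound=4 product=8
t=10: arr=1 -> substrate=2 bound=4 product=11
t=11: arr=0 -> substrate=1 bound=4 product=12
t=12: arr=0 -> substrate=1 bound=4 product=12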